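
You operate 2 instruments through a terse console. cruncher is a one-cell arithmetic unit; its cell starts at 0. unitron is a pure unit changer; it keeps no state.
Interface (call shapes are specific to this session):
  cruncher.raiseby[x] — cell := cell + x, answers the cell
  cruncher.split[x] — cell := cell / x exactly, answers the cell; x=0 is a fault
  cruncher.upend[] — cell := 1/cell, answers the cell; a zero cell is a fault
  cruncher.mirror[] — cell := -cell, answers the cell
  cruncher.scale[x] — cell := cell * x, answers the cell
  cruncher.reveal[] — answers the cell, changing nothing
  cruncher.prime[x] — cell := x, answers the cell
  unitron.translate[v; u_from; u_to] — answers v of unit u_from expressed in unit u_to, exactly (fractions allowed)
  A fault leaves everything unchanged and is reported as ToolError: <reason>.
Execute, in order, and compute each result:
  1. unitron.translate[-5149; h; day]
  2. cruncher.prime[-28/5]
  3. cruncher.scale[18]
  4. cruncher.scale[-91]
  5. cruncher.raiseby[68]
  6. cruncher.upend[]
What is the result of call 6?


Step: translate[v→-5149; u_from→h; u_to→day]
Result: -5149/24
Step: prime[x→-28/5]
Result: -28/5
Step: scale[x→18]
Result: -504/5
Step: scale[x→-91]
Result: 45864/5
Step: raiseby[x→68]
Result: 46204/5
Step: upend[]
Result: 5/46204

Answer: 5/46204


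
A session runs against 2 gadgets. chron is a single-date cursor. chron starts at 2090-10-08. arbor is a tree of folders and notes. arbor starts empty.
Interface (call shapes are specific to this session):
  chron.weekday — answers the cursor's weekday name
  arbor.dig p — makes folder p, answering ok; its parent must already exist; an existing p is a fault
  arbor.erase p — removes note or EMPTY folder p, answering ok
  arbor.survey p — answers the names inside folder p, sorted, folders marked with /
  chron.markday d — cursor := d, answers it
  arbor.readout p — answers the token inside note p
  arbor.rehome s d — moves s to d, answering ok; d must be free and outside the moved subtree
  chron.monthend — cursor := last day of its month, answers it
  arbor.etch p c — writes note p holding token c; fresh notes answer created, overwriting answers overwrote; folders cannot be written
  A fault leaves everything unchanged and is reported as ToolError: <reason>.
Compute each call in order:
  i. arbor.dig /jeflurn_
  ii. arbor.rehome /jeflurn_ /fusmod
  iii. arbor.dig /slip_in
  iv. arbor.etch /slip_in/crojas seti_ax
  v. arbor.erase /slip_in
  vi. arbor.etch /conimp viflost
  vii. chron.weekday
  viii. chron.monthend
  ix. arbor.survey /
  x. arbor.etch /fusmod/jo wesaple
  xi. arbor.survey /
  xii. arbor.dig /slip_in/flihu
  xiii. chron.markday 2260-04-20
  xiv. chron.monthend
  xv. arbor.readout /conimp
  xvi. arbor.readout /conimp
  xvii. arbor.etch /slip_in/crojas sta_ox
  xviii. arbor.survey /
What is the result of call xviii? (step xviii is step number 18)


Answer: [conimp, fusmod/, slip_in/]

Derivation:
Step: arbor.dig[p: /jeflurn_]
Result: ok
Step: arbor.rehome[s: /jeflurn_; d: /fusmod]
Result: ok
Step: arbor.dig[p: /slip_in]
Result: ok
Step: arbor.etch[p: /slip_in/crojas; c: seti_ax]
Result: created
Step: arbor.erase[p: /slip_in]
Result: ToolError: not empty
Step: arbor.etch[p: /conimp; c: viflost]
Result: created
Step: chron.weekday[]
Result: Sunday
Step: chron.monthend[]
Result: 2090-10-31
Step: arbor.survey[p: /]
Result: [conimp, fusmod/, slip_in/]
Step: arbor.etch[p: /fusmod/jo; c: wesaple]
Result: created
Step: arbor.survey[p: /]
Result: [conimp, fusmod/, slip_in/]
Step: arbor.dig[p: /slip_in/flihu]
Result: ok
Step: chron.markday[d: 2260-04-20]
Result: 2260-04-20
Step: chron.monthend[]
Result: 2260-04-30
Step: arbor.readout[p: /conimp]
Result: viflost
Step: arbor.readout[p: /conimp]
Result: viflost
Step: arbor.etch[p: /slip_in/crojas; c: sta_ox]
Result: overwrote
Step: arbor.survey[p: /]
Result: [conimp, fusmod/, slip_in/]


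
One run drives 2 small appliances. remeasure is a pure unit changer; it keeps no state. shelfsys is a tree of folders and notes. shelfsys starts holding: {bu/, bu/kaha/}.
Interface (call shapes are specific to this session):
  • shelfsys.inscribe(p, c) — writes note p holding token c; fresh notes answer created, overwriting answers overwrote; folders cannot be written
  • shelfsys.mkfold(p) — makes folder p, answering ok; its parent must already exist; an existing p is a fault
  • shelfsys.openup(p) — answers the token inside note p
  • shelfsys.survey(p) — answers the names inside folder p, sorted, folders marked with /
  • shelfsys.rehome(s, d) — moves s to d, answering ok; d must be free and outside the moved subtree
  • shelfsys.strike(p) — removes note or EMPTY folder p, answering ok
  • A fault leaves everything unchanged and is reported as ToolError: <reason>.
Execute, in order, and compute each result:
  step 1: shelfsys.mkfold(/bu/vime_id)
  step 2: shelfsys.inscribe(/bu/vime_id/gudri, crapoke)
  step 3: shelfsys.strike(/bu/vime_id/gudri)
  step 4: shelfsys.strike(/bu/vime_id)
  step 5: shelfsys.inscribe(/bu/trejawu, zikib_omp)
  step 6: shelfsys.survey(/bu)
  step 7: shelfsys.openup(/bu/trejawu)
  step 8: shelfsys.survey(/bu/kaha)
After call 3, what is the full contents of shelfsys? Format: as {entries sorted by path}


Calling shelfsys.mkfold on p: /bu/vime_id, giving ok.
I use shelfsys.inscribe on p: /bu/vime_id/gudri, c: crapoke, and get created.
Then shelfsys.strike on p: /bu/vime_id/gudri, and observe ok.
I invoke shelfsys.strike on p: /bu/vime_id, → ok.
Invoking shelfsys.inscribe on p: /bu/trejawu, c: zikib_omp, → created.
Now I run shelfsys.survey on p: /bu, which returns [kaha/, trejawu].
I call shelfsys.openup on p: /bu/trejawu, yielding zikib_omp.
I call shelfsys.survey on p: /bu/kaha, → [].

Answer: {bu/, bu/kaha/, bu/vime_id/}


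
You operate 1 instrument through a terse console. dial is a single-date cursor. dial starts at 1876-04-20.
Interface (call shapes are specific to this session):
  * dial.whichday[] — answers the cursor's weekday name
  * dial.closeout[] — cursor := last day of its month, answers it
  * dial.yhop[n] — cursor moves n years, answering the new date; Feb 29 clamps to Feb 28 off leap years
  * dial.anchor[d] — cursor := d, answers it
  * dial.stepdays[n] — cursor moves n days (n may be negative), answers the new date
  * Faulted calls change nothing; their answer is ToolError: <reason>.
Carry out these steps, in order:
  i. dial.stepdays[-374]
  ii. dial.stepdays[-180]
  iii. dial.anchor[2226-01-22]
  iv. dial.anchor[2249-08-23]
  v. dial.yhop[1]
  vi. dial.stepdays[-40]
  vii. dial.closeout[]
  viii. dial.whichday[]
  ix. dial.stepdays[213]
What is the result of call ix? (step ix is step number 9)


Answer: 2251-03-01

Derivation:
I use dial.stepdays using n→-374, and get 1875-04-12.
Calling dial.stepdays using n→-180, which returns 1874-10-14.
I invoke dial.anchor using d→2226-01-22: 2226-01-22.
I call dial.anchor using d→2249-08-23: 2249-08-23.
Then dial.yhop using n→1, and observe 2250-08-23.
Using dial.stepdays using n→-40, yielding 2250-07-14.
Now I run dial.closeout(), giving 2250-07-31.
I invoke dial.whichday(), and observe Wednesday.
I try dial.stepdays using n→213, and observe 2251-03-01.


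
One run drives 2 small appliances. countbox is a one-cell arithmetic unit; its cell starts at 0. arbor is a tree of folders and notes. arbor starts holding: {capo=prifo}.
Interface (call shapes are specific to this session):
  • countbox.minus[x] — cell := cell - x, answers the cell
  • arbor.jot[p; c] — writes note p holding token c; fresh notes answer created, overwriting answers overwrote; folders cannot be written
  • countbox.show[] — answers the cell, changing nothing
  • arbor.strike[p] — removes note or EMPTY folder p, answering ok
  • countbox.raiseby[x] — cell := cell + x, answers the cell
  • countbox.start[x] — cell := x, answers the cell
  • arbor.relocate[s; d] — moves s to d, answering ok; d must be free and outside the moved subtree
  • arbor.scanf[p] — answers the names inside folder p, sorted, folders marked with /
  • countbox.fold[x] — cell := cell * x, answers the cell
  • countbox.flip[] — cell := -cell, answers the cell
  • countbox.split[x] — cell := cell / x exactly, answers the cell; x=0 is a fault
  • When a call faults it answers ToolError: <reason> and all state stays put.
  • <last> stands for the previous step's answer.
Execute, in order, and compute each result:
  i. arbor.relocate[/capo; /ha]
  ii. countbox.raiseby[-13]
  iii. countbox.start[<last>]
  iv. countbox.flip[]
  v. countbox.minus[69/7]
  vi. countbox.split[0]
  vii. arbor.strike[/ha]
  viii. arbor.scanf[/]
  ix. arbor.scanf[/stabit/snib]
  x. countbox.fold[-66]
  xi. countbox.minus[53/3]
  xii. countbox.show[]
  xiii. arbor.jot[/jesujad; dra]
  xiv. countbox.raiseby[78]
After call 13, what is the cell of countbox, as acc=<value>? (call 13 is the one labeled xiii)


! 1. arbor.relocate(s='/capo', d='/ha') == ok
! 2. countbox.raiseby(x='-13') == -13
! 3. countbox.start(x='<last>') == -13
! 4. countbox.flip() == 13
! 5. countbox.minus(x='69/7') == 22/7
! 6. countbox.split(x='0') == ToolError: division by zero
! 7. arbor.strike(p='/ha') == ok
! 8. arbor.scanf(p='/') == []
! 9. arbor.scanf(p='/stabit/snib') == ToolError: not found
! 10. countbox.fold(x='-66') == -1452/7
! 11. countbox.minus(x='53/3') == -4727/21
! 12. countbox.show() == -4727/21
! 13. arbor.jot(p='/jesujad', c='dra') == created
! 14. countbox.raiseby(x='78') == -3089/21

Answer: acc=-4727/21


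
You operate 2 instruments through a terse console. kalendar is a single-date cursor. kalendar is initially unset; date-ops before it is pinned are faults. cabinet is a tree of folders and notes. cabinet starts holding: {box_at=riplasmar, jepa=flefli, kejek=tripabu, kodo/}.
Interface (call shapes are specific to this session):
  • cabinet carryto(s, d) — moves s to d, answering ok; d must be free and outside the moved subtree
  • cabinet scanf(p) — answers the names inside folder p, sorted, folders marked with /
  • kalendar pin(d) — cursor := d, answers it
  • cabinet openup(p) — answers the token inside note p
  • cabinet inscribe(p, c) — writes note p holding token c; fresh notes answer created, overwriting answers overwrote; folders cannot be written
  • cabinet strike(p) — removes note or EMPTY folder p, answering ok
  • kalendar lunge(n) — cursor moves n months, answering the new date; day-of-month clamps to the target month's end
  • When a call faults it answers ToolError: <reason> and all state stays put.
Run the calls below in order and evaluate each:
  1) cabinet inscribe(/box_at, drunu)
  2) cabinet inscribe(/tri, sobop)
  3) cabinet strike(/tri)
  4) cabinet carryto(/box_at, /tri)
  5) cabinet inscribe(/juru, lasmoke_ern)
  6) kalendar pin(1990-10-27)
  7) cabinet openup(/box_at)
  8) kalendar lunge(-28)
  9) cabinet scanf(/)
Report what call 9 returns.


Answer: [jepa, juru, kejek, kodo/, tri]

Derivation:
·→ cabinet inscribe(p: /box_at, c: drunu)
·← overwrote
·→ cabinet inscribe(p: /tri, c: sobop)
·← created
·→ cabinet strike(p: /tri)
·← ok
·→ cabinet carryto(s: /box_at, d: /tri)
·← ok
·→ cabinet inscribe(p: /juru, c: lasmoke_ern)
·← created
·→ kalendar pin(d: 1990-10-27)
·← 1990-10-27
·→ cabinet openup(p: /box_at)
·← ToolError: not found
·→ kalendar lunge(n: -28)
·← 1988-06-27
·→ cabinet scanf(p: /)
·← [jepa, juru, kejek, kodo/, tri]


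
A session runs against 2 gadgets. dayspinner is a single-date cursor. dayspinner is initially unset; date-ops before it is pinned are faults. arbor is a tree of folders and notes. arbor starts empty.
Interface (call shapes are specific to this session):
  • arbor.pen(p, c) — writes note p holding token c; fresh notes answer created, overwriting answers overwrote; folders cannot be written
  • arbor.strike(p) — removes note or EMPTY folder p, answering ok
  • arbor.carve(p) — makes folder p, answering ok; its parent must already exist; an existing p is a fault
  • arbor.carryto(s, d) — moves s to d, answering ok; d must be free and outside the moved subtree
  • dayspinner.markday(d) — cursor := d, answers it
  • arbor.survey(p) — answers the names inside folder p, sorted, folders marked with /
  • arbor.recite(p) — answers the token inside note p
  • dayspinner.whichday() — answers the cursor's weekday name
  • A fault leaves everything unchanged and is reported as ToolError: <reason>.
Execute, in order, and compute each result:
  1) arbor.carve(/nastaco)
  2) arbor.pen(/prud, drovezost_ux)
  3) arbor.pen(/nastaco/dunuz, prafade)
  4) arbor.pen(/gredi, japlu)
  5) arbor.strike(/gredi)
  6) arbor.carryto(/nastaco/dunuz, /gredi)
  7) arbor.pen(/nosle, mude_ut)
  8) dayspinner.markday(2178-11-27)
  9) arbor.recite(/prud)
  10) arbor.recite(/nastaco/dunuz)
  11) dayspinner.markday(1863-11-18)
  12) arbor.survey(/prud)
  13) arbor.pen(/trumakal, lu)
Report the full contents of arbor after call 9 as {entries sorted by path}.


I use arbor.carve with p='/nastaco', yielding ok.
Calling arbor.pen with p='/prud', c='drovezost_ux', which returns created.
Using arbor.pen with p='/nastaco/dunuz', c='prafade', → created.
I try arbor.pen with p='/gredi', c='japlu', and observe created.
Then arbor.strike with p='/gredi', and get ok.
I try arbor.carryto with s='/nastaco/dunuz', d='/gredi', giving ok.
I use arbor.pen with p='/nosle', c='mude_ut': created.
Next I call dayspinner.markday with d='2178-11-27', and get 2178-11-27.
Calling arbor.recite with p='/prud', yielding drovezost_ux.
I call arbor.recite with p='/nastaco/dunuz', which returns ToolError: not found.
I call dayspinner.markday with d='1863-11-18', and get 1863-11-18.
I invoke arbor.survey with p='/prud': ToolError: not a directory.
I run arbor.pen with p='/trumakal', c='lu', — result: created.

Answer: {gredi=prafade, nastaco/, nosle=mude_ut, prud=drovezost_ux}


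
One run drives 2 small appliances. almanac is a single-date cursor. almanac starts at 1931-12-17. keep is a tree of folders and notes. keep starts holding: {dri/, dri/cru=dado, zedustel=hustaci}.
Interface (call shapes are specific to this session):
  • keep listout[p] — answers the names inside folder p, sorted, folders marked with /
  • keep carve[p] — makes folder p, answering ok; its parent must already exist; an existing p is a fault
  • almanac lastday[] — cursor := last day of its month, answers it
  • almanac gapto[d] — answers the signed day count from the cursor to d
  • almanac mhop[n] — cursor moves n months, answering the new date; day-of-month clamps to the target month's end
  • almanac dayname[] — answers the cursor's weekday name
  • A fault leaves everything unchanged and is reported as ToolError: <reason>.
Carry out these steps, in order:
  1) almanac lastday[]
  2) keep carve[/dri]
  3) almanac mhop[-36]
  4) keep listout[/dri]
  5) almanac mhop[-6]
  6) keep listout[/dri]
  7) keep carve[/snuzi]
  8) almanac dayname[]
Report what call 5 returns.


Answer: 1928-06-30

Derivation:
-- 1. almanac lastday() == 1931-12-31
-- 2. keep carve(p: /dri) == ToolError: exists
-- 3. almanac mhop(n: -36) == 1928-12-31
-- 4. keep listout(p: /dri) == [cru]
-- 5. almanac mhop(n: -6) == 1928-06-30
-- 6. keep listout(p: /dri) == [cru]
-- 7. keep carve(p: /snuzi) == ok
-- 8. almanac dayname() == Saturday


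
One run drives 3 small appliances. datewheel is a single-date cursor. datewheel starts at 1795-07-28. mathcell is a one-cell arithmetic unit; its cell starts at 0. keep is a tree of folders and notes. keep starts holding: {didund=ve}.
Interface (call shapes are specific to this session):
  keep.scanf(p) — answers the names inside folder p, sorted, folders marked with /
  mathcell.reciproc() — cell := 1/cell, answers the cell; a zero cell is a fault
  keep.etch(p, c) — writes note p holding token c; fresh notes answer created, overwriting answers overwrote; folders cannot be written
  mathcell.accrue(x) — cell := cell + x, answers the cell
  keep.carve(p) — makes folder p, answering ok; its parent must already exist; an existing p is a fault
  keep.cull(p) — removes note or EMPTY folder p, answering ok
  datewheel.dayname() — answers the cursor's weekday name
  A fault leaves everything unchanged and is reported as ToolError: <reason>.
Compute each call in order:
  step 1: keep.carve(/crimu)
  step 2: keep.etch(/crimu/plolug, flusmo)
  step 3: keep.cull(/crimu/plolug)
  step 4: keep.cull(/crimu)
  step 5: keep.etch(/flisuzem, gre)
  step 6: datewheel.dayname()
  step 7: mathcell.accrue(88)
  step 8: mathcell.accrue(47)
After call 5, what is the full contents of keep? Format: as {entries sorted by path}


Answer: {didund=ve, flisuzem=gre}

Derivation:
I try keep.carve with p='/crimu', and get ok.
Using keep.etch with p='/crimu/plolug', c='flusmo', and observe created.
I run keep.cull with p='/crimu/plolug', giving ok.
Calling keep.cull with p='/crimu', and observe ok.
I run keep.etch with p='/flisuzem', c='gre', giving created.
I run datewheel.dayname(): Tuesday.
I try mathcell.accrue with x='88', and get 88.
Using mathcell.accrue with x='47', → 135.


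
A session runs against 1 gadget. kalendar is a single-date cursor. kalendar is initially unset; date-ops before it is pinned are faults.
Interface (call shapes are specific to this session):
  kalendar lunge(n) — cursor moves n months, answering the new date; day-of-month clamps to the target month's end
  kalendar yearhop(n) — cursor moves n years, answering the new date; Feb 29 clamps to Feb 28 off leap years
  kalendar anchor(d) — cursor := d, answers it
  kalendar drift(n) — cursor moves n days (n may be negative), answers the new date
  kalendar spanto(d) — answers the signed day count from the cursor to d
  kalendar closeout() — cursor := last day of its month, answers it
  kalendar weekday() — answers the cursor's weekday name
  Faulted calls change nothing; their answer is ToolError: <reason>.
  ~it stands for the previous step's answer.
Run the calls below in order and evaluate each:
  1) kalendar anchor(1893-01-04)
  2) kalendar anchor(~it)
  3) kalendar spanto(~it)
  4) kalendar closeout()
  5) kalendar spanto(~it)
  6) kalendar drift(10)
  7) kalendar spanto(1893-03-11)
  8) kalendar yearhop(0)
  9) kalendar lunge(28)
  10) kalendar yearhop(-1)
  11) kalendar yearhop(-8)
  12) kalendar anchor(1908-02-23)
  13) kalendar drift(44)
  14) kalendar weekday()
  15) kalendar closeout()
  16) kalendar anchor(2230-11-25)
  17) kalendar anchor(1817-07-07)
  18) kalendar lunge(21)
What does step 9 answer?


! 1. kalendar anchor(d=1893-01-04) : 1893-01-04
! 2. kalendar anchor(d=~it) : 1893-01-04
! 3. kalendar spanto(d=~it) : 0
! 4. kalendar closeout() : 1893-01-31
! 5. kalendar spanto(d=~it) : 0
! 6. kalendar drift(n=10) : 1893-02-10
! 7. kalendar spanto(d=1893-03-11) : 29
! 8. kalendar yearhop(n=0) : 1893-02-10
! 9. kalendar lunge(n=28) : 1895-06-10
! 10. kalendar yearhop(n=-1) : 1894-06-10
! 11. kalendar yearhop(n=-8) : 1886-06-10
! 12. kalendar anchor(d=1908-02-23) : 1908-02-23
! 13. kalendar drift(n=44) : 1908-04-07
! 14. kalendar weekday() : Tuesday
! 15. kalendar closeout() : 1908-04-30
! 16. kalendar anchor(d=2230-11-25) : 2230-11-25
! 17. kalendar anchor(d=1817-07-07) : 1817-07-07
! 18. kalendar lunge(n=21) : 1819-04-07

Answer: 1895-06-10


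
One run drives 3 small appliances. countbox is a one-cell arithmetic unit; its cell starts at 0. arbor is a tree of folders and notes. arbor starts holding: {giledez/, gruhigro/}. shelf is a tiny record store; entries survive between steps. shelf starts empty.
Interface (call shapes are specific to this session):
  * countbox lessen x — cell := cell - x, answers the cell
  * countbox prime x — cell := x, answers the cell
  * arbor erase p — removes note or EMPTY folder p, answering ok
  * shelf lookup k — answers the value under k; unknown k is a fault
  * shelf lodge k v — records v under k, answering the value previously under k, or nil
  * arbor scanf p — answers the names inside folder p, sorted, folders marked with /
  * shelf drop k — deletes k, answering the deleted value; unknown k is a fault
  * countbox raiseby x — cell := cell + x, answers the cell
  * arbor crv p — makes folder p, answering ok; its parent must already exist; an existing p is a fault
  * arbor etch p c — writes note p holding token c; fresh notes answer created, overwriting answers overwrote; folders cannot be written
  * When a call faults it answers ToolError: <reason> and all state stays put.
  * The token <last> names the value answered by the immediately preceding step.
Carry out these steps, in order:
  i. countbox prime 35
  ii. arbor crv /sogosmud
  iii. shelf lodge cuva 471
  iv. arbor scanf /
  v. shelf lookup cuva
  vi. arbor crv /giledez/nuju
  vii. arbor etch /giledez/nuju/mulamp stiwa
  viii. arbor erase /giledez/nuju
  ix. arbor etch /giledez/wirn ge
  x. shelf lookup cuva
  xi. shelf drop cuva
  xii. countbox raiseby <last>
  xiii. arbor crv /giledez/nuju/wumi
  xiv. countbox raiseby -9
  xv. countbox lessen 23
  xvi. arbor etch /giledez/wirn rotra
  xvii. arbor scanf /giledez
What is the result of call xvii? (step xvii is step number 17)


Answer: [nuju/, wirn]

Derivation:
$ countbox prime x=35
  35
$ arbor crv p=/sogosmud
  ok
$ shelf lodge k=cuva v=471
  nil
$ arbor scanf p=/
  [giledez/, gruhigro/, sogosmud/]
$ shelf lookup k=cuva
  471
$ arbor crv p=/giledez/nuju
  ok
$ arbor etch p=/giledez/nuju/mulamp c=stiwa
  created
$ arbor erase p=/giledez/nuju
  ToolError: not empty
$ arbor etch p=/giledez/wirn c=ge
  created
$ shelf lookup k=cuva
  471
$ shelf drop k=cuva
  471
$ countbox raiseby x=<last>
  506
$ arbor crv p=/giledez/nuju/wumi
  ok
$ countbox raiseby x=-9
  497
$ countbox lessen x=23
  474
$ arbor etch p=/giledez/wirn c=rotra
  overwrote
$ arbor scanf p=/giledez
  [nuju/, wirn]


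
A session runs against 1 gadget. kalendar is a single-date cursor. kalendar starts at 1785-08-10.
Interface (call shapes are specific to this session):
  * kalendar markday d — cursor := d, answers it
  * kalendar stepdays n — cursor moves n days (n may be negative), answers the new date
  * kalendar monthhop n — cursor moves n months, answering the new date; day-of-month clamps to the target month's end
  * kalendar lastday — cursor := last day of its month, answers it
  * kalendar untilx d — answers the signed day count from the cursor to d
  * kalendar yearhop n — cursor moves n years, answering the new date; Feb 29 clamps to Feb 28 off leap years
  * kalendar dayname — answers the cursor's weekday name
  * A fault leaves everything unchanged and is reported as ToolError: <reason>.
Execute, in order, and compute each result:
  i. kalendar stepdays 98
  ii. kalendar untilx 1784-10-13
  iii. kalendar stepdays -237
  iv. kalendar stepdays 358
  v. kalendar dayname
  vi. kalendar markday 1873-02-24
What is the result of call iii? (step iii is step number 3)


Answer: 1785-03-24

Derivation:
-- 1. kalendar stepdays(n→98) ~> 1785-11-16
-- 2. kalendar untilx(d→1784-10-13) ~> -399
-- 3. kalendar stepdays(n→-237) ~> 1785-03-24
-- 4. kalendar stepdays(n→358) ~> 1786-03-17
-- 5. kalendar dayname() ~> Friday
-- 6. kalendar markday(d→1873-02-24) ~> 1873-02-24


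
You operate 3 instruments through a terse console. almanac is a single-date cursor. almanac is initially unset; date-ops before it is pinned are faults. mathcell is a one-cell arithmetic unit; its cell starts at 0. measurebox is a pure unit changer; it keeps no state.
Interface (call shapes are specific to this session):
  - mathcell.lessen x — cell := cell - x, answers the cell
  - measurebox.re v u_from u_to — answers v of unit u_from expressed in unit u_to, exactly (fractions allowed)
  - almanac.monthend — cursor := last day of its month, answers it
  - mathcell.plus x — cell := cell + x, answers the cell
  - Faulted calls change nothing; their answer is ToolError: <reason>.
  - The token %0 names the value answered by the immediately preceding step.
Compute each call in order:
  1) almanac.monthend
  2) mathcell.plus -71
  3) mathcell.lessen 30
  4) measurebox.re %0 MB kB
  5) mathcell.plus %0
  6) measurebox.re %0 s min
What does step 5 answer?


Answer: -101101

Derivation:
>>> monthend
:: ToolError: no date set
>>> plus -71
:: -71
>>> lessen 30
:: -101
>>> re %0 MB kB
:: -101000
>>> plus %0
:: -101101
>>> re %0 s min
:: -101101/60


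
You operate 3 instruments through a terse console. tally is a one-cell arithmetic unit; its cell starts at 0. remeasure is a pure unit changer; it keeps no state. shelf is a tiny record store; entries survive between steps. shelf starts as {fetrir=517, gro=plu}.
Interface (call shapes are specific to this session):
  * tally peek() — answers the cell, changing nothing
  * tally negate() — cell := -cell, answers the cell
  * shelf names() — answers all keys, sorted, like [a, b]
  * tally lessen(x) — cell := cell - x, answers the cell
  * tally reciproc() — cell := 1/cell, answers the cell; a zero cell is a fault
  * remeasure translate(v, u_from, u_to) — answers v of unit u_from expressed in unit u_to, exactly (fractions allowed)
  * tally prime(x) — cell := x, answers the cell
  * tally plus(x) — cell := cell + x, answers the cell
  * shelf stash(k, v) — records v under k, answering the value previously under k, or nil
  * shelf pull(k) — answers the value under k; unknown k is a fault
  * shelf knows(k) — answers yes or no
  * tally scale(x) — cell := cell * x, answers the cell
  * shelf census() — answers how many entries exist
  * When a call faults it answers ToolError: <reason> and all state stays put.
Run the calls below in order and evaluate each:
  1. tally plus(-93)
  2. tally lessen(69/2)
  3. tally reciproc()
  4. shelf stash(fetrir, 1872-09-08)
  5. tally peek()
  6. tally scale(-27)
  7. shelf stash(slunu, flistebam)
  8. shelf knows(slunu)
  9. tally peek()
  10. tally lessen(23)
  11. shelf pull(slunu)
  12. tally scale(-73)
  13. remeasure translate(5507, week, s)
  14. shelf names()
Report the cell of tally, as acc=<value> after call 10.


Answer: acc=-1937/85

Derivation:
-- tally plus(x='-93') => -93
-- tally lessen(x='69/2') => -255/2
-- tally reciproc() => -2/255
-- shelf stash(k='fetrir', v='1872-09-08') => 517
-- tally peek() => -2/255
-- tally scale(x='-27') => 18/85
-- shelf stash(k='slunu', v='flistebam') => nil
-- shelf knows(k='slunu') => yes
-- tally peek() => 18/85
-- tally lessen(x='23') => -1937/85
-- shelf pull(k='slunu') => flistebam
-- tally scale(x='-73') => 141401/85
-- remeasure translate(v='5507', u_from='week', u_to='s') => 3330633600
-- shelf names() => [fetrir, gro, slunu]


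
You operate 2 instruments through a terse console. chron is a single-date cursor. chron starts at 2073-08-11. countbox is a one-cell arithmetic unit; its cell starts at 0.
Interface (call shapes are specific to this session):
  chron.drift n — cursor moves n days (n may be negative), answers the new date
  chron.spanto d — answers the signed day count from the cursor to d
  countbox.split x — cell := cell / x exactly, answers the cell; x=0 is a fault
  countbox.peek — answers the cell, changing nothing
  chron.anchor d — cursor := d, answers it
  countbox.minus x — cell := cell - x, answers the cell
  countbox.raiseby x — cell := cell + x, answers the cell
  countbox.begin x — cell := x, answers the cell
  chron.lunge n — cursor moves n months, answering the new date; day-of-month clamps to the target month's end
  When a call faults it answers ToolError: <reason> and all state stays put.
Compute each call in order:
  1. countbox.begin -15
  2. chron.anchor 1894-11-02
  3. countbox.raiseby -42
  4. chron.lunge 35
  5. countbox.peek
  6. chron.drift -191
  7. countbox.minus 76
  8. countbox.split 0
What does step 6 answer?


I invoke countbox.begin with x=-15, and observe -15.
I call chron.anchor with d=1894-11-02, and observe 1894-11-02.
I invoke countbox.raiseby with x=-42, and observe -57.
Calling chron.lunge with n=35, → 1897-10-02.
I invoke countbox.peek(), yielding -57.
I try chron.drift with n=-191, — result: 1897-03-25.
I call countbox.minus with x=76, — result: -133.
Invoking countbox.split with x=0, → ToolError: division by zero.

Answer: 1897-03-25


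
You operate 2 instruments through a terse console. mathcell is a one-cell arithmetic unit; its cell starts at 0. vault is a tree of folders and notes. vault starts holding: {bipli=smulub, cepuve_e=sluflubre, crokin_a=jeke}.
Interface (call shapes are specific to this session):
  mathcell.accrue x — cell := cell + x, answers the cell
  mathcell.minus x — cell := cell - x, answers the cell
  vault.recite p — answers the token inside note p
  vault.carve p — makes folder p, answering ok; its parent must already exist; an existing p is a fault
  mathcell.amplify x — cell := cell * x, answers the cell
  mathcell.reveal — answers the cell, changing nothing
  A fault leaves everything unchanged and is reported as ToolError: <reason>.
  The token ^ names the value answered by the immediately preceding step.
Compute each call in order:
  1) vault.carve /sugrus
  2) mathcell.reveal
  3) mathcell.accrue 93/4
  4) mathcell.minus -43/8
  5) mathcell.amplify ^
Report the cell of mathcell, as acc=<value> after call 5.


Using vault.carve with /sugrus, and observe ok.
Invoking mathcell.reveal, → 0.
Using mathcell.accrue with 93/4, and see 93/4.
Now I run mathcell.minus with -43/8, and see 229/8.
Using mathcell.amplify with ^, giving 52441/64.

Answer: acc=52441/64


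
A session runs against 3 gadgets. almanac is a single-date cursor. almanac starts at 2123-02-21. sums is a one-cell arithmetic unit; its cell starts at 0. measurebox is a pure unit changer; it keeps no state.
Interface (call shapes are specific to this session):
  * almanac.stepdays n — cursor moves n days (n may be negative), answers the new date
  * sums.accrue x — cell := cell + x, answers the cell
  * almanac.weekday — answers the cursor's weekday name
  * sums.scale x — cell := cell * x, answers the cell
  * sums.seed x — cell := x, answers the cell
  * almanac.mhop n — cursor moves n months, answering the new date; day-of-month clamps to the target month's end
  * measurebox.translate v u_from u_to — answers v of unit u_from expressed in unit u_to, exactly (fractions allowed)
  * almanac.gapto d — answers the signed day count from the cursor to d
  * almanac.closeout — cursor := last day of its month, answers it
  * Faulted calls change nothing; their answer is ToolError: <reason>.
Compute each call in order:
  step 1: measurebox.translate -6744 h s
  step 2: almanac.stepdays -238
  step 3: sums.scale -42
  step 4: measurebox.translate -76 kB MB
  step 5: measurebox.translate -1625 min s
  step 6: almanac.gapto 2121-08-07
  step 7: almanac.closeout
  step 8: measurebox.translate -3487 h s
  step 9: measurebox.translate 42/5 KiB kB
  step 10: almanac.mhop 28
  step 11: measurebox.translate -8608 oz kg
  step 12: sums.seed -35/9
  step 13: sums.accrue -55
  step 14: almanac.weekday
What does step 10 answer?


Answer: 2124-10-30

Derivation:
> translate v=-6744 u_from=h u_to=s
  -24278400
> stepdays n=-238
  2122-06-28
> scale x=-42
  0
> translate v=-76 u_from=kB u_to=MB
  -19/250
> translate v=-1625 u_from=min u_to=s
  -97500
> gapto d=2121-08-07
  -325
> closeout
  2122-06-30
> translate v=-3487 u_from=h u_to=s
  -12553200
> translate v=42/5 u_from=KiB u_to=kB
  5376/625
> mhop n=28
  2124-10-30
> translate v=-8608 u_from=oz u_to=kg
  -12201634753/50000000
> seed x=-35/9
  -35/9
> accrue x=-55
  -530/9
> weekday
  Monday


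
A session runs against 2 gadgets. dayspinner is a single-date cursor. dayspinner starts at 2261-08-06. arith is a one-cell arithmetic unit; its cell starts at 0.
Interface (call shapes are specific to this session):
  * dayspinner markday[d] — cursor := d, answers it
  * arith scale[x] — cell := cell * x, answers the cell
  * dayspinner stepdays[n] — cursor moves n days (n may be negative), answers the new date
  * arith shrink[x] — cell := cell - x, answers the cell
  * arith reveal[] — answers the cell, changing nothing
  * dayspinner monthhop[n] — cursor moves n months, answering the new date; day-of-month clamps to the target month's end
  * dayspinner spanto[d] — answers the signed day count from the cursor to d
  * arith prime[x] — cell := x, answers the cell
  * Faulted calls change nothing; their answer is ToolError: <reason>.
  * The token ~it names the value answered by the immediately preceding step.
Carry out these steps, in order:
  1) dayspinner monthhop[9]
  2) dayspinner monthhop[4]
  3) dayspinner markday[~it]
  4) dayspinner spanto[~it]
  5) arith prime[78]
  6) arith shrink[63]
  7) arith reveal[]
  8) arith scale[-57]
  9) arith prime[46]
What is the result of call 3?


Answer: 2262-09-06

Derivation:
>> dayspinner monthhop(n: 9)
<< 2262-05-06
>> dayspinner monthhop(n: 4)
<< 2262-09-06
>> dayspinner markday(d: ~it)
<< 2262-09-06
>> dayspinner spanto(d: ~it)
<< 0
>> arith prime(x: 78)
<< 78
>> arith shrink(x: 63)
<< 15
>> arith reveal()
<< 15
>> arith scale(x: -57)
<< -855
>> arith prime(x: 46)
<< 46


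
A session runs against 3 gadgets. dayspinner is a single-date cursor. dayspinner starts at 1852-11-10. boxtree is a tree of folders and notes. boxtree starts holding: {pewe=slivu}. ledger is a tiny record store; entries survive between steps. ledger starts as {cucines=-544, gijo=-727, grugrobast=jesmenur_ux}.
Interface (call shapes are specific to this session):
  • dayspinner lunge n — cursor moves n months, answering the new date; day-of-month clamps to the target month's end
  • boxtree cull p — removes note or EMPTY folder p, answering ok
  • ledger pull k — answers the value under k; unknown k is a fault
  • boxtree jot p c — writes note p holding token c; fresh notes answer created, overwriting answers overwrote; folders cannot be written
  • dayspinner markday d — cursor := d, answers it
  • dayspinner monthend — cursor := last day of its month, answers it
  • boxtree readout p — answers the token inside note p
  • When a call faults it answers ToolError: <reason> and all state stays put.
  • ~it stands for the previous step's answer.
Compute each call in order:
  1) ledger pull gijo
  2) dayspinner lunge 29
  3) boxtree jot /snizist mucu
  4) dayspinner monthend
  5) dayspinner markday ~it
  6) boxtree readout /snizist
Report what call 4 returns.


Do: ledger pull[gijo]
See: -727
Do: dayspinner lunge[29]
See: 1855-04-10
Do: boxtree jot[/snizist; mucu]
See: created
Do: dayspinner monthend[]
See: 1855-04-30
Do: dayspinner markday[~it]
See: 1855-04-30
Do: boxtree readout[/snizist]
See: mucu

Answer: 1855-04-30


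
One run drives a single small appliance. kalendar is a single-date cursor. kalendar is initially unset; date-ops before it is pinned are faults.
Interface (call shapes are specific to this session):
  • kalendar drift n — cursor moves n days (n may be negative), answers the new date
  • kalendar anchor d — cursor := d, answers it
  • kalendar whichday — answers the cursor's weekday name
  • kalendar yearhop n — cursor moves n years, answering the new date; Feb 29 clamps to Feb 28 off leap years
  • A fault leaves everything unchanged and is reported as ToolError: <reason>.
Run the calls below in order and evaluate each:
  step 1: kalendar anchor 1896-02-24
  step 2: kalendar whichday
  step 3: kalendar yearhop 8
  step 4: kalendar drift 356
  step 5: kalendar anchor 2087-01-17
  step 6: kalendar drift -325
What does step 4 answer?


Answer: 1905-02-14

Derivation:
-- 1. kalendar anchor(d=1896-02-24) == 1896-02-24
-- 2. kalendar whichday() == Monday
-- 3. kalendar yearhop(n=8) == 1904-02-24
-- 4. kalendar drift(n=356) == 1905-02-14
-- 5. kalendar anchor(d=2087-01-17) == 2087-01-17
-- 6. kalendar drift(n=-325) == 2086-02-26


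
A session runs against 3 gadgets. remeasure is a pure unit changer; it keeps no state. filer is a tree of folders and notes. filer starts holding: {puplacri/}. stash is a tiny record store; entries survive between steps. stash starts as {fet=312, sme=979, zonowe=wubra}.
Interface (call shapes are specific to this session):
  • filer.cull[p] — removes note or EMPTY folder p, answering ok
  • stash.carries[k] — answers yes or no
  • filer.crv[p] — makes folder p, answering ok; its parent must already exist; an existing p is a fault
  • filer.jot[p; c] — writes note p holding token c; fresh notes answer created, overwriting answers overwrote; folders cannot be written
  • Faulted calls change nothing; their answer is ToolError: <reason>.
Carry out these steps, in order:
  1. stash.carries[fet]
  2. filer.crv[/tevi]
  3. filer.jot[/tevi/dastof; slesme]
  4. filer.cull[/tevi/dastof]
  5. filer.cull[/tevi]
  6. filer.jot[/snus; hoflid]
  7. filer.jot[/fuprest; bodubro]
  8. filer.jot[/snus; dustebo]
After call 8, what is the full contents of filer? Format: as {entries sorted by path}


[in] carries k: fet
[out] yes
[in] crv p: /tevi
[out] ok
[in] jot p: /tevi/dastof c: slesme
[out] created
[in] cull p: /tevi/dastof
[out] ok
[in] cull p: /tevi
[out] ok
[in] jot p: /snus c: hoflid
[out] created
[in] jot p: /fuprest c: bodubro
[out] created
[in] jot p: /snus c: dustebo
[out] overwrote

Answer: {fuprest=bodubro, puplacri/, snus=dustebo}


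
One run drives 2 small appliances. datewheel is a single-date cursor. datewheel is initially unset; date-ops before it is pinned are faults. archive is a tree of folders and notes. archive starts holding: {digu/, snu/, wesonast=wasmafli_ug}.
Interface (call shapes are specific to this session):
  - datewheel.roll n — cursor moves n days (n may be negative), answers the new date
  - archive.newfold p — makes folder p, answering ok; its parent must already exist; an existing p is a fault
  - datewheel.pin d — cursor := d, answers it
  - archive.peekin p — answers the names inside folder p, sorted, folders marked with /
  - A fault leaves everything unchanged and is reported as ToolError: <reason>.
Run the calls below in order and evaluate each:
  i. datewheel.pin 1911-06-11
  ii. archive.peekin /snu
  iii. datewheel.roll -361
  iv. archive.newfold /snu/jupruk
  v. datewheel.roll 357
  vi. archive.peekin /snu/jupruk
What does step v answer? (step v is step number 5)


Answer: 1911-06-07

Derivation:
;; 1. datewheel.pin(d=1911-06-11) == 1911-06-11
;; 2. archive.peekin(p=/snu) == []
;; 3. datewheel.roll(n=-361) == 1910-06-15
;; 4. archive.newfold(p=/snu/jupruk) == ok
;; 5. datewheel.roll(n=357) == 1911-06-07
;; 6. archive.peekin(p=/snu/jupruk) == []


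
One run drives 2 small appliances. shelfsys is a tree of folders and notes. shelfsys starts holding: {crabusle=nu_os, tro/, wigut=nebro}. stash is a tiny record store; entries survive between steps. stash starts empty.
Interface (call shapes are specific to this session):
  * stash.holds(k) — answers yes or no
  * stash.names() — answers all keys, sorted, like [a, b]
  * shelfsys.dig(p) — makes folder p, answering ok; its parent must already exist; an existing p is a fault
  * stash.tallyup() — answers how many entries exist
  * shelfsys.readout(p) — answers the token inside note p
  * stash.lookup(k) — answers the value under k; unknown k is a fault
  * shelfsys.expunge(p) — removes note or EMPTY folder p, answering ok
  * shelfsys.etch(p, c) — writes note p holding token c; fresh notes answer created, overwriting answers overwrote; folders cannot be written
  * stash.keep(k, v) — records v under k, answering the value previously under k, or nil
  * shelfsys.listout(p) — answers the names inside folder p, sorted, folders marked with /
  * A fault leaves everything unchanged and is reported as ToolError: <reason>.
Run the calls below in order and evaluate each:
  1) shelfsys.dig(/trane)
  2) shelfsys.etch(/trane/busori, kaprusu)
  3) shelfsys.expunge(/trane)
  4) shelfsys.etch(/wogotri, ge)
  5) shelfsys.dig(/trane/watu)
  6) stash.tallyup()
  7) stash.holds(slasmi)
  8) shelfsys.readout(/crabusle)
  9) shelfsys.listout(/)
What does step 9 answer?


Answer: [crabusle, trane/, tro/, wigut, wogotri]

Derivation:
Now I run dig passing p→/trane, giving ok.
I run etch passing p→/trane/busori, c→kaprusu, — result: created.
Then expunge passing p→/trane, yielding ToolError: not empty.
I use etch passing p→/wogotri, c→ge, which returns created.
I use dig passing p→/trane/watu, and observe ok.
Now I run tallyup, giving 0.
Calling holds passing k→slasmi: no.
I invoke readout passing p→/crabusle, and see nu_os.
Using listout passing p→/, — result: [crabusle, trane/, tro/, wigut, wogotri].
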